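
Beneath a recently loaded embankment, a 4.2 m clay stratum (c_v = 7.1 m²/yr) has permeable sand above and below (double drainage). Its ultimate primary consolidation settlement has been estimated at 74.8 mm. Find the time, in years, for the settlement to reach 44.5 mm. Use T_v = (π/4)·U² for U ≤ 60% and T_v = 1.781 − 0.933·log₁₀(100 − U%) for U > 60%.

Drainage path length: H_d = H/2 = 2.1 m (double drainage).
U = S(t)/S_ult = 44.5/74.8 = 0.5949.
U ≤ 60%: T_v = (π/4)·U² = (π/4)×0.59492² = 0.27798.
t = T_v·H_d²/c_v = 0.27798×2.1²/7.1 = 0.1727 years.

t ≈ 0.173 years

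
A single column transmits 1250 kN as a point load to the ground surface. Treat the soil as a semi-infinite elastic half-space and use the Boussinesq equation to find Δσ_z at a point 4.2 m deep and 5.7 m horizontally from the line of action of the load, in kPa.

Boussinesq vertical stress below a point load on an elastic half-space:
Δσ_z = 3P/(2πz²) · [1 + (r/z)²]^(−5/2)
r/z = 5.7/4.2 = 1.3571; [1+(r/z)²]^(−5/2) = 0.073452.
Δσ_z = 3×1250/(2π×4.2²) × 0.073452 = 33.834 × 0.073452 = 2.485 kPa

Δσ_z ≈ 2.49 kPa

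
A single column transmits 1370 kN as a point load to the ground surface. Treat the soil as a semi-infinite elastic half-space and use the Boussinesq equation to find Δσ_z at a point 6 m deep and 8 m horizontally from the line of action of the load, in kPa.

Boussinesq vertical stress below a point load on an elastic half-space:
Δσ_z = 3P/(2πz²) · [1 + (r/z)²]^(−5/2)
r/z = 8/6 = 1.3333; [1+(r/z)²]^(−5/2) = 0.07776.
Δσ_z = 3×1370/(2π×6²) × 0.07776 = 18.17 × 0.07776 = 1.413 kPa

Δσ_z ≈ 1.41 kPa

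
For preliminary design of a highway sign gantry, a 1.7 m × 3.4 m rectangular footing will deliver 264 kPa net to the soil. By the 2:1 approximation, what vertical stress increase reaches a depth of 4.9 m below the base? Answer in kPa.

Δσ_z ≈ 27.9 kPa

By the 2:1 method the load spreads at 1 horizontal : 2 vertical, so at depth z the loaded area has grown by z in each plan dimension:
Δσ = qBL/((B+z)(L+z)) = 264×1.7×3.4/((1.7+4.9)(3.4+4.9)) = 27.855 kPa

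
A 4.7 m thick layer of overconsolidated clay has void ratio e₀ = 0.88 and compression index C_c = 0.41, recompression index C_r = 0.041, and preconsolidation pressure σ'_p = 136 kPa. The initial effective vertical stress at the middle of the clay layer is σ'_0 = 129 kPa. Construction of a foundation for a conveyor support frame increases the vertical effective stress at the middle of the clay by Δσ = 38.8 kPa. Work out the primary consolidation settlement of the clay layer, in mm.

Final effective stress: σ'_f = 129 + 38.8 = 167.8 kPa.
σ'_f = 167.8 > σ'_p = 136 kPa, so the stress path crosses the preconsolidation pressure — recompression up to σ'_p, then virgin compression beyond:
S_c = H/(1+e₀)·[C_r·log₁₀(σ'_p/σ'_0) + C_c·log₁₀(σ'_f/σ'_p)]
    = 4.7/1.88 × [0.041×log₁₀(136/129) + 0.41×log₁₀(167.8/136)]
    = 2.5 × [0.00094092 + 0.037414] = 0.09589 m

S_c ≈ 95.9 mm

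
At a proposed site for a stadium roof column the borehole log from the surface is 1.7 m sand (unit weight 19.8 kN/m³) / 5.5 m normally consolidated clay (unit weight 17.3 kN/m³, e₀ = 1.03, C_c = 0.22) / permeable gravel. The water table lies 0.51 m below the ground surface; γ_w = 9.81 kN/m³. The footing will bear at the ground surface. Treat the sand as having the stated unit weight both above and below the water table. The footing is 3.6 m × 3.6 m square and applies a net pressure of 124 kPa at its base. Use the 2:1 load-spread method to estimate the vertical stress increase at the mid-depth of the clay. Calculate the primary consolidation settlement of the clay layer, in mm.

S_c ≈ 119 mm

Mid-depth of clay below the ground surface: z = 1.7 + 5.5/2 = 4.45 m.
Total vertical stress at mid-clay: σ_v = 19.8×1.7 + 17.3×2.75 = 81.235 kPa.
Pore pressure: u = 9.81×(4.45 − 0.51) = 38.651 kPa.
Initial effective stress: σ'_0 = σ_v − u = 81.235 − 38.651 = 42.584 kPa.
Stress increase at mid-clay by the 2:1 spreading method:
Δσ = qBL/((B+z)(L+z)) = 124×3.6×3.6/((3.6+4.45)(3.6+4.45)) = 24.799 kPa
Final effective stress: σ'_f = σ'_0 + Δσ = 42.584 + 24.799 = 67.383 kPa.
Normally consolidated clay, so the full stress increment lies on the virgin compression line:
S_c = C_c·H/(1+e₀)·log₁₀(σ'_f/σ'_0) = 0.22×5.5/(1+1.03)×log₁₀(67.383/42.584)
    = 0.59606 × 0.1993 = 0.1188 m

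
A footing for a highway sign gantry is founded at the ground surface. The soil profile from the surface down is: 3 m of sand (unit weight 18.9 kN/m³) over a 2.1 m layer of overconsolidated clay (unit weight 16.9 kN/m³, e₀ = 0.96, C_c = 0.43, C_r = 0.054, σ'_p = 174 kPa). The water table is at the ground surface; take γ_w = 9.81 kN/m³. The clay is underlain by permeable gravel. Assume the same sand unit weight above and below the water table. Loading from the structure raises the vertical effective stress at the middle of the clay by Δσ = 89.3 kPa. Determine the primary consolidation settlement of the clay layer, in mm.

Mid-depth of clay below the ground surface: z = 3 + 2.1/2 = 4.05 m.
Total vertical stress at mid-clay: σ_v = 18.9×3 + 16.9×1.05 = 74.445 kPa.
Pore pressure: u = 9.81×(4.05 − 0) = 39.73 kPa.
Initial effective stress: σ'_0 = σ_v − u = 74.445 − 39.73 = 34.715 kPa.
Final effective stress: σ'_f = 34.715 + 89.3 = 124.02 kPa.
σ'_f = 124.02 ≤ σ'_p = 174 kPa, so the clay remains overconsolidated and only the recompression index applies:
S_c = C_r·H/(1+e₀)·log₁₀(σ'_f/σ'_0) = 0.054×2.1/1.96×log₁₀(124.02/34.715)
    = 0.057856 × 0.55297 = 0.03199 m

S_c ≈ 32 mm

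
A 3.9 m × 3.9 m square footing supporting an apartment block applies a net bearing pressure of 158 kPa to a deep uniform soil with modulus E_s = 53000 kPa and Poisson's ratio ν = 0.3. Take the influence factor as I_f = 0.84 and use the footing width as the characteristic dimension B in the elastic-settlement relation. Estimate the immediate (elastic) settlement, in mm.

Immediate (elastic) settlement: S_e = q·B·(1−ν²)/E_s · I_f.
S_e = 158 × 3.9 × (1 − 0.3²) / 53000 × 0.84
    = 158 × 3.9 × 0.91 / 53000 × 0.84
    = 0.008887 m = 8.887 mm

S_e ≈ 8.89 mm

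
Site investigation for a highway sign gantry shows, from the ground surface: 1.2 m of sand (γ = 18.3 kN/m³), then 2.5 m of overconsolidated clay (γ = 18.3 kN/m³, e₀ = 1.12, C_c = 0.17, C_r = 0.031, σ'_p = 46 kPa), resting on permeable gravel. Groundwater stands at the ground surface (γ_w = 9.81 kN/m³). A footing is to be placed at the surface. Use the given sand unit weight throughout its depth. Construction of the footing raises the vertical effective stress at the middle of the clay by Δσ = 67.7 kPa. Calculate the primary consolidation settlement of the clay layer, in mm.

Mid-depth of clay below the ground surface: z = 1.2 + 2.5/2 = 2.45 m.
Total vertical stress at mid-clay: σ_v = 18.3×1.2 + 18.3×1.25 = 44.835 kPa.
Pore pressure: u = 9.81×(2.45 − 0) = 24.035 kPa.
Initial effective stress: σ'_0 = σ_v − u = 44.835 − 24.035 = 20.8 kPa.
Final effective stress: σ'_f = 20.8 + 67.7 = 88.5 kPa.
σ'_f = 88.5 > σ'_p = 46 kPa, so the stress path crosses the preconsolidation pressure — recompression up to σ'_p, then virgin compression beyond:
S_c = H/(1+e₀)·[C_r·log₁₀(σ'_p/σ'_0) + C_c·log₁₀(σ'_f/σ'_p)]
    = 2.5/2.12 × [0.031×log₁₀(46/20.8) + 0.17×log₁₀(88.5/46)]
    = 1.1792 × [0.010686 + 0.048312] = 0.06957 m

S_c ≈ 69.6 mm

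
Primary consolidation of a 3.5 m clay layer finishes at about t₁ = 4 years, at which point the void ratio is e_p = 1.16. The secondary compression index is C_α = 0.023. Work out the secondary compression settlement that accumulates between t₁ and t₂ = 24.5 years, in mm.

Secondary compression: S_s = C_α·H/(1+e_p)·log₁₀(t₂/t₁)
S_s = 0.023×3.5/(1+1.16)×log₁₀(24.5/4)
    = 0.03727 × 0.7871 = 0.02933 m

S_s ≈ 29.3 mm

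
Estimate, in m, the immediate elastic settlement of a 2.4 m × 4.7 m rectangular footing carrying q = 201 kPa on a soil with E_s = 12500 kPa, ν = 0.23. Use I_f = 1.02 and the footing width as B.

Immediate (elastic) settlement: S_e = q·B·(1−ν²)/E_s · I_f.
S_e = 201 × 2.4 × (1 − 0.23²) / 12500 × 1.02
    = 201 × 2.4 × 0.9471 / 12500 × 1.02
    = 0.03728 m

S_e ≈ 0.0373 m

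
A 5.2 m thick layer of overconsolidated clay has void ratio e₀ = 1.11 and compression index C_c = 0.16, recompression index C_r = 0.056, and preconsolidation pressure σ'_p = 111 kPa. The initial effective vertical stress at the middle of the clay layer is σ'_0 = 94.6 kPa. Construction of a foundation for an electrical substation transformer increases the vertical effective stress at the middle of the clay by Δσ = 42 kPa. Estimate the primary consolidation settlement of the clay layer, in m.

Final effective stress: σ'_f = 94.6 + 42 = 136.6 kPa.
σ'_f = 136.6 > σ'_p = 111 kPa, so the stress path crosses the preconsolidation pressure — recompression up to σ'_p, then virgin compression beyond:
S_c = H/(1+e₀)·[C_r·log₁₀(σ'_p/σ'_0) + C_c·log₁₀(σ'_f/σ'_p)]
    = 5.2/2.11 × [0.056×log₁₀(111/94.6) + 0.16×log₁₀(136.6/111)]
    = 2.4645 × [0.0038882 + 0.01442] = 0.04512 m

S_c ≈ 0.0451 m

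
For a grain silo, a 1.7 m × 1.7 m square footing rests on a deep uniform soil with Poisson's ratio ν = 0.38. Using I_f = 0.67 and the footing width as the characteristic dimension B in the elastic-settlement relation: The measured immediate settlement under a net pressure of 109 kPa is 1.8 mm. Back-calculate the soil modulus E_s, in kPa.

S_e = q·B·(1−ν²)/E_s · I_f  ⇒  E_s = q·B·(1−ν²)·I_f / S_e.
E_s = 109 × 1.7 × 0.8556 × 0.67 / 0.0018 = 59010 kPa

E_s ≈ 59000 kPa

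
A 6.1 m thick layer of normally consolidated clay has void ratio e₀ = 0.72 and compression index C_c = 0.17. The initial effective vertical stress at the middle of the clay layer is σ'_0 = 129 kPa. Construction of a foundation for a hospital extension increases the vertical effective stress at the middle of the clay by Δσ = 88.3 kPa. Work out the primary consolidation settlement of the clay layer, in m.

Final effective stress: σ'_f = σ'_0 + Δσ = 129 + 88.3 = 217.3 kPa.
Normally consolidated clay, so the full stress increment lies on the virgin compression line:
S_c = C_c·H/(1+e₀)·log₁₀(σ'_f/σ'_0) = 0.17×6.1/(1+0.72)×log₁₀(217.3/129)
    = 0.60291 × 0.22647 = 0.1365 m

S_c ≈ 0.137 m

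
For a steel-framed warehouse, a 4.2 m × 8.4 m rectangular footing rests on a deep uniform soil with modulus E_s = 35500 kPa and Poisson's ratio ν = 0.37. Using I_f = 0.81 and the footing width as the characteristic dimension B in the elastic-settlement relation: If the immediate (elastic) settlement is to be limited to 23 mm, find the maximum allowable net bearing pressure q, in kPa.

S_e = q·B·(1−ν²)/E_s · I_f  ⇒  q = S_e·E_s / (B·(1−ν²)·I_f).
q = 0.023 × 35500 / (4.2 × 0.8631 × 0.81) = 278.1 kPa

q ≈ 278 kPa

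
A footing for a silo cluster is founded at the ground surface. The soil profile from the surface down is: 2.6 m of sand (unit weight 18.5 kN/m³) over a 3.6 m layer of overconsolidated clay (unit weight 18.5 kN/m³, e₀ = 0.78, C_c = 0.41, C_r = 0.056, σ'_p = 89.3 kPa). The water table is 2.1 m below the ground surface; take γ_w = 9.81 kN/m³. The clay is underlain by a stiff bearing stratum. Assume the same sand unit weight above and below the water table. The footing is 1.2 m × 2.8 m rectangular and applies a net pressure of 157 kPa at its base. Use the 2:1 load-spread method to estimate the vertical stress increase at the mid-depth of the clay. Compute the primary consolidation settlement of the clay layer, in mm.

S_c ≈ 9.88 mm

Mid-depth of clay below the ground surface: z = 2.6 + 3.6/2 = 4.4 m.
Total vertical stress at mid-clay: σ_v = 18.5×2.6 + 18.5×1.8 = 81.4 kPa.
Pore pressure: u = 9.81×(4.4 − 2.1) = 22.563 kPa.
Initial effective stress: σ'_0 = σ_v − u = 81.4 − 22.563 = 58.837 kPa.
Stress increase at mid-clay by the 2:1 spreading method:
Δσ = qBL/((B+z)(L+z)) = 157×1.2×2.8/((1.2+4.4)(2.8+4.4)) = 13.083 kPa
Final effective stress: σ'_f = 58.837 + 13.083 = 71.92 kPa.
σ'_f = 71.92 ≤ σ'_p = 89.3 kPa, so the clay remains overconsolidated and only the recompression index applies:
S_c = C_r·H/(1+e₀)·log₁₀(σ'_f/σ'_0) = 0.056×3.6/1.78×log₁₀(71.92/58.837)
    = 0.11326 × 0.087199 = 0.009876 m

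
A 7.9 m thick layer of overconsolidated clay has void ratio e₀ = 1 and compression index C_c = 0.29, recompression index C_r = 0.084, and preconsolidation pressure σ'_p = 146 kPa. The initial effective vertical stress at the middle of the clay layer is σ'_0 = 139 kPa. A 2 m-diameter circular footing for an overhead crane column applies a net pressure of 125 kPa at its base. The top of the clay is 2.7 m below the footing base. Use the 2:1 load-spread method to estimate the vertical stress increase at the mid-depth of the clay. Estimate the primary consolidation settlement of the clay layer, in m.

S_c ≈ 0.00676 m

Mid-depth of clay below the footing base: z = 2.7 + 7.9/2 = 6.65 m.
Stress increase at mid-clay by the 2:1 spreading method:
Δσ ≈ qD²/(D+z)² = 125×2²/(2+6.65)² = 6.6825 kPa
Final effective stress: σ'_f = 139 + 6.6825 = 145.68 kPa.
σ'_f = 145.68 ≤ σ'_p = 146 kPa, so the clay remains overconsolidated and only the recompression index applies:
S_c = C_r·H/(1+e₀)·log₁₀(σ'_f/σ'_0) = 0.084×7.9/2×log₁₀(145.68/139)
    = 0.3318 × 0.020385 = 0.006764 m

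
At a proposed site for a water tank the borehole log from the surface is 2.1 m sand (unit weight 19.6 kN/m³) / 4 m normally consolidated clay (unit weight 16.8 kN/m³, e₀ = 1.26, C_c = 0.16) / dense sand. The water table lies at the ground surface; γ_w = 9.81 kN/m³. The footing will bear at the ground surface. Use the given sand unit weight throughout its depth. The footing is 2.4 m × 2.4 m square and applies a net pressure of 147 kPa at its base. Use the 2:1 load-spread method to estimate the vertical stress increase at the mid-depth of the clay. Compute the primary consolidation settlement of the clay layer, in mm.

S_c ≈ 56.3 mm

Mid-depth of clay below the ground surface: z = 2.1 + 4/2 = 4.1 m.
Total vertical stress at mid-clay: σ_v = 19.6×2.1 + 16.8×2 = 74.76 kPa.
Pore pressure: u = 9.81×(4.1 − 0) = 40.221 kPa.
Initial effective stress: σ'_0 = σ_v − u = 74.76 − 40.221 = 34.539 kPa.
Stress increase at mid-clay by the 2:1 spreading method:
Δσ = qBL/((B+z)(L+z)) = 147×2.4×2.4/((2.4+4.1)(2.4+4.1)) = 20.041 kPa
Final effective stress: σ'_f = σ'_0 + Δσ = 34.539 + 20.041 = 54.58 kPa.
Normally consolidated clay, so the full stress increment lies on the virgin compression line:
S_c = C_c·H/(1+e₀)·log₁₀(σ'_f/σ'_0) = 0.16×4/(1+1.26)×log₁₀(54.58/34.539)
    = 0.28319 × 0.19872 = 0.05628 m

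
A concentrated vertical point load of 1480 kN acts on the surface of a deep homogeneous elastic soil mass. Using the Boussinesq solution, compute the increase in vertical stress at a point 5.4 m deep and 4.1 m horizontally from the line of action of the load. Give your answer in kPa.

Δσ_z ≈ 7.77 kPa

Boussinesq vertical stress below a point load on an elastic half-space:
Δσ_z = 3P/(2πz²) · [1 + (r/z)²]^(−5/2)
r/z = 4.1/5.4 = 0.75926; [1+(r/z)²]^(−5/2) = 0.32047.
Δσ_z = 3×1480/(2π×5.4²) × 0.32047 = 24.233 × 0.32047 = 7.766 kPa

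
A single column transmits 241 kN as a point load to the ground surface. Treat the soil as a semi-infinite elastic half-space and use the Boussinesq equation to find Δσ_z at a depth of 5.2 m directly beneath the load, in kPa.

Δσ_z ≈ 4.26 kPa

Boussinesq vertical stress below a point load on an elastic half-space:
Δσ_z = 3P/(2πz²) · [1 + (r/z)²]^(−5/2)
r/z = 0/5.2 = 0; [1+(r/z)²]^(−5/2) = 1.
Δσ_z = 3×241/(2π×5.2²) × 1 = 4.2555 × 1 = 4.255 kPa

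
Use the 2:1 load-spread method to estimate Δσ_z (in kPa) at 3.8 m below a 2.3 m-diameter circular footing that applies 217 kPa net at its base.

Δσ_z ≈ 30.9 kPa

By the 2:1 method the load spreads at 1 horizontal : 2 vertical, so at depth z the loaded area has grown by z in each plan dimension:
Δσ ≈ qD²/(D+z)² = 217×2.3²/(2.3+3.8)² = 30.85 kPa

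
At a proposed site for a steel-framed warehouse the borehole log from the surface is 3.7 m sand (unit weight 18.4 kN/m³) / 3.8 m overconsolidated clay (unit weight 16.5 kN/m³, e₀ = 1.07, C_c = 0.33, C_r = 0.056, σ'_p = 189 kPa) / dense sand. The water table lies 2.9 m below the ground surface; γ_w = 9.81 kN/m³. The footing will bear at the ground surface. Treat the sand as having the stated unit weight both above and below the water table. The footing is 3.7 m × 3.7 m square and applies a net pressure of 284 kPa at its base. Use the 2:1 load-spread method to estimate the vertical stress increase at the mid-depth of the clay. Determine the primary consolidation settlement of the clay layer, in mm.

S_c ≈ 21.4 mm

Mid-depth of clay below the ground surface: z = 3.7 + 3.8/2 = 5.6 m.
Total vertical stress at mid-clay: σ_v = 18.4×3.7 + 16.5×1.9 = 99.43 kPa.
Pore pressure: u = 9.81×(5.6 − 2.9) = 26.487 kPa.
Initial effective stress: σ'_0 = σ_v − u = 99.43 − 26.487 = 72.943 kPa.
Stress increase at mid-clay by the 2:1 spreading method:
Δσ = qBL/((B+z)(L+z)) = 284×3.7×3.7/((3.7+5.6)(3.7+5.6)) = 44.953 kPa
Final effective stress: σ'_f = 72.943 + 44.953 = 117.9 kPa.
σ'_f = 117.9 ≤ σ'_p = 189 kPa, so the clay remains overconsolidated and only the recompression index applies:
S_c = C_r·H/(1+e₀)·log₁₀(σ'_f/σ'_0) = 0.056×3.8/2.07×log₁₀(117.9/72.943)
    = 0.1028 × 0.20853 = 0.02144 m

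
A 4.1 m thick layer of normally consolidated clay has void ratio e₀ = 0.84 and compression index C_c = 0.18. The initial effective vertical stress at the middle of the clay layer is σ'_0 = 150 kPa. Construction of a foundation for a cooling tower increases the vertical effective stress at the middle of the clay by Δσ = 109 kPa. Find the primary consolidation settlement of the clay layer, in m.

Final effective stress: σ'_f = σ'_0 + Δσ = 150 + 109 = 259 kPa.
Normally consolidated clay, so the full stress increment lies on the virgin compression line:
S_c = C_c·H/(1+e₀)·log₁₀(σ'_f/σ'_0) = 0.18×4.1/(1+0.84)×log₁₀(259/150)
    = 0.40109 × 0.23721 = 0.09514 m

S_c ≈ 0.0951 m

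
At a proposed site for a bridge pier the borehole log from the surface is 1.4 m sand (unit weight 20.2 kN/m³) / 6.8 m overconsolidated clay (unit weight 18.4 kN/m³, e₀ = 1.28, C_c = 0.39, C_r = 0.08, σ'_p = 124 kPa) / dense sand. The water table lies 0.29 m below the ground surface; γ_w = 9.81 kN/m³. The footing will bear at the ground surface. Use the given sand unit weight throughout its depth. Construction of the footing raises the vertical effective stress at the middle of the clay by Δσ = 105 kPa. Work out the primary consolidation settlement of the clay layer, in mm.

S_c ≈ 203 mm

Mid-depth of clay below the ground surface: z = 1.4 + 6.8/2 = 4.8 m.
Total vertical stress at mid-clay: σ_v = 20.2×1.4 + 18.4×3.4 = 90.84 kPa.
Pore pressure: u = 9.81×(4.8 − 0.29) = 44.243 kPa.
Initial effective stress: σ'_0 = σ_v − u = 90.84 − 44.243 = 46.597 kPa.
Final effective stress: σ'_f = 46.597 + 105 = 151.6 kPa.
σ'_f = 151.6 > σ'_p = 124 kPa, so the stress path crosses the preconsolidation pressure — recompression up to σ'_p, then virgin compression beyond:
S_c = H/(1+e₀)·[C_r·log₁₀(σ'_p/σ'_0) + C_c·log₁₀(σ'_f/σ'_p)]
    = 6.8/2.28 × [0.08×log₁₀(124/46.597) + 0.39×log₁₀(151.6/124)]
    = 2.9825 × [0.034005 + 0.034038] = 0.2029 m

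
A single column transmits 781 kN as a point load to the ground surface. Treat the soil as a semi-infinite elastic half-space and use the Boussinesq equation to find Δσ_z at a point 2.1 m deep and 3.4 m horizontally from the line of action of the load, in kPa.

Boussinesq vertical stress below a point load on an elastic half-space:
Δσ_z = 3P/(2πz²) · [1 + (r/z)²]^(−5/2)
r/z = 3.4/2.1 = 1.619; [1+(r/z)²]^(−5/2) = 0.040071.
Δσ_z = 3×781/(2π×2.1²) × 0.040071 = 84.558 × 0.040071 = 3.388 kPa

Δσ_z ≈ 3.39 kPa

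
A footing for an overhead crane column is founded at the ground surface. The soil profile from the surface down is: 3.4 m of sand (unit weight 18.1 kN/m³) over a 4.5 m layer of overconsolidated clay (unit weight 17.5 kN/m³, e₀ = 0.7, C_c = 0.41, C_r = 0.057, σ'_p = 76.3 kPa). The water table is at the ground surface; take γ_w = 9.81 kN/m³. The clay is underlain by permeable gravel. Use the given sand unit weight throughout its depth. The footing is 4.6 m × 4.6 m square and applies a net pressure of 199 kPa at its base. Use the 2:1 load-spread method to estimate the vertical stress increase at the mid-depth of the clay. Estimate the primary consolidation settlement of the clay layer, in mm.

S_c ≈ 87.9 mm

Mid-depth of clay below the ground surface: z = 3.4 + 4.5/2 = 5.65 m.
Total vertical stress at mid-clay: σ_v = 18.1×3.4 + 17.5×2.25 = 100.92 kPa.
Pore pressure: u = 9.81×(5.65 − 0) = 55.427 kPa.
Initial effective stress: σ'_0 = σ_v − u = 100.92 − 55.427 = 45.493 kPa.
Stress increase at mid-clay by the 2:1 spreading method:
Δσ = qBL/((B+z)(L+z)) = 199×4.6×4.6/((4.6+5.65)(4.6+5.65)) = 40.079 kPa
Final effective stress: σ'_f = 45.493 + 40.079 = 85.572 kPa.
σ'_f = 85.572 > σ'_p = 76.3 kPa, so the stress path crosses the preconsolidation pressure — recompression up to σ'_p, then virgin compression beyond:
S_c = H/(1+e₀)·[C_r·log₁₀(σ'_p/σ'_0) + C_c·log₁₀(σ'_f/σ'_p)]
    = 4.5/1.7 × [0.057×log₁₀(76.3/45.493) + 0.41×log₁₀(85.572/76.3)]
    = 2.6471 × [0.012801 + 0.020421] = 0.08794 m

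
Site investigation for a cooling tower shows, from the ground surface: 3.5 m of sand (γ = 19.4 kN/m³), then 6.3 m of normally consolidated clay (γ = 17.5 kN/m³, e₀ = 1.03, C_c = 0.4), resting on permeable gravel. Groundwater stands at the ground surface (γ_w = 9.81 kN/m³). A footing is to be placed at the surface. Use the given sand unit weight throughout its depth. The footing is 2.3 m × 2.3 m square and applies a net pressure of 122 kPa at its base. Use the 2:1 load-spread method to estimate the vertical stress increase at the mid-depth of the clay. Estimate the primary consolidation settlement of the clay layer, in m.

S_c ≈ 0.0704 m

Mid-depth of clay below the ground surface: z = 3.5 + 6.3/2 = 6.65 m.
Total vertical stress at mid-clay: σ_v = 19.4×3.5 + 17.5×3.15 = 123.02 kPa.
Pore pressure: u = 9.81×(6.65 − 0) = 65.237 kPa.
Initial effective stress: σ'_0 = σ_v − u = 123.02 − 65.237 = 57.783 kPa.
Stress increase at mid-clay by the 2:1 spreading method:
Δσ = qBL/((B+z)(L+z)) = 122×2.3×2.3/((2.3+6.65)(2.3+6.65)) = 8.0569 kPa
Final effective stress: σ'_f = σ'_0 + Δσ = 57.783 + 8.0569 = 65.84 kPa.
Normally consolidated clay, so the full stress increment lies on the virgin compression line:
S_c = C_c·H/(1+e₀)·log₁₀(σ'_f/σ'_0) = 0.4×6.3/(1+1.03)×log₁₀(65.84/57.783)
    = 1.2414 × 0.05669 = 0.07037 m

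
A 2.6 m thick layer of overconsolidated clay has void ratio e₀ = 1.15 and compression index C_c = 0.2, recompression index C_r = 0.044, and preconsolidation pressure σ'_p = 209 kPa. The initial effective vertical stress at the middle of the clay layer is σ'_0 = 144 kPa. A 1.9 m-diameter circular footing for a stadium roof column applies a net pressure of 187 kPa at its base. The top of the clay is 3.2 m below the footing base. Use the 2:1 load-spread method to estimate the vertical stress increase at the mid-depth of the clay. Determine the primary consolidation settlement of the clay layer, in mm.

Mid-depth of clay below the footing base: z = 3.2 + 2.6/2 = 4.5 m.
Stress increase at mid-clay by the 2:1 spreading method:
Δσ ≈ qD²/(D+z)² = 187×1.9²/(1.9+4.5)² = 16.481 kPa
Final effective stress: σ'_f = 144 + 16.481 = 160.48 kPa.
σ'_f = 160.48 ≤ σ'_p = 209 kPa, so the clay remains overconsolidated and only the recompression index applies:
S_c = C_r·H/(1+e₀)·log₁₀(σ'_f/σ'_0) = 0.044×2.6/2.15×log₁₀(160.48/144)
    = 0.053209 × 0.047058 = 0.002504 m

S_c ≈ 2.5 mm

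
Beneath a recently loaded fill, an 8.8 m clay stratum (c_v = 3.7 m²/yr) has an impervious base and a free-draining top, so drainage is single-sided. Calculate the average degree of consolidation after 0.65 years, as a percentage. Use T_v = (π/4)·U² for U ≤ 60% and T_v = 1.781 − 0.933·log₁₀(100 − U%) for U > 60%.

U ≈ 19.9 %

Drainage path length: H_d = H = 8.8 m (single drainage).
T_v = c_v·t/H_d² = 3.7×0.65/8.8² = 0.031056.
T_v = 0.031056 corresponds to the U ≤ 60% branch:
U = √(4T_v/π) = 0.1989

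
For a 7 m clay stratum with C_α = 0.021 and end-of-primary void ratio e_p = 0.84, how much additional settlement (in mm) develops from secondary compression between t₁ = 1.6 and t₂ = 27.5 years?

Secondary compression: S_s = C_α·H/(1+e_p)·log₁₀(t₂/t₁)
S_s = 0.021×7/(1+0.84)×log₁₀(27.5/1.6)
    = 0.07989 × 1.235 = 0.09868 m

S_s ≈ 98.7 mm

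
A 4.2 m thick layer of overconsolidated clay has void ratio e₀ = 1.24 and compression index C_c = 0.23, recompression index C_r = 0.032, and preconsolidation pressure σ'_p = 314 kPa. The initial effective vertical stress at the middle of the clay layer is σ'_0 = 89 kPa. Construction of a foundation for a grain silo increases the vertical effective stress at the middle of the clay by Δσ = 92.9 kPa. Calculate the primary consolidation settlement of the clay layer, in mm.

S_c ≈ 18.6 mm

Final effective stress: σ'_f = 89 + 92.9 = 181.9 kPa.
σ'_f = 181.9 ≤ σ'_p = 314 kPa, so the clay remains overconsolidated and only the recompression index applies:
S_c = C_r·H/(1+e₀)·log₁₀(σ'_f/σ'_0) = 0.032×4.2/2.24×log₁₀(181.9/89)
    = 0.06 × 0.31044 = 0.01863 m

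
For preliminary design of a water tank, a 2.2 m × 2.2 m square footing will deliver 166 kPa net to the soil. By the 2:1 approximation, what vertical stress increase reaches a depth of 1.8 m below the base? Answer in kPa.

Δσ_z ≈ 50.2 kPa

By the 2:1 method the load spreads at 1 horizontal : 2 vertical, so at depth z the loaded area has grown by z in each plan dimension:
Δσ = qBL/((B+z)(L+z)) = 166×2.2×2.2/((2.2+1.8)(2.2+1.8)) = 50.215 kPa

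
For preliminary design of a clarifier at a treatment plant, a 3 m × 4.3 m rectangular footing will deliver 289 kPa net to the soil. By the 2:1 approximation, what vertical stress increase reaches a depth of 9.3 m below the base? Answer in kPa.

Δσ_z ≈ 22.3 kPa

By the 2:1 method the load spreads at 1 horizontal : 2 vertical, so at depth z the loaded area has grown by z in each plan dimension:
Δσ = qBL/((B+z)(L+z)) = 289×3×4.3/((3+9.3)(4.3+9.3)) = 22.287 kPa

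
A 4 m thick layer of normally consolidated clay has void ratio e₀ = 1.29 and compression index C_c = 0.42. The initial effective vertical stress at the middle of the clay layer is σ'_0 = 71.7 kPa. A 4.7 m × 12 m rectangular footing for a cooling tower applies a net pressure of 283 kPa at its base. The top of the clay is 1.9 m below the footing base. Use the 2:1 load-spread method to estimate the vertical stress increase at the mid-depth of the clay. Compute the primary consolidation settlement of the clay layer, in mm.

S_c ≈ 308 mm

Mid-depth of clay below the footing base: z = 1.9 + 4/2 = 3.9 m.
Stress increase at mid-clay by the 2:1 spreading method:
Δσ = qBL/((B+z)(L+z)) = 283×4.7×12/((4.7+3.9)(12+3.9)) = 116.73 kPa
Final effective stress: σ'_f = σ'_0 + Δσ = 71.7 + 116.73 = 188.43 kPa.
Normally consolidated clay, so the full stress increment lies on the virgin compression line:
S_c = C_c·H/(1+e₀)·log₁₀(σ'_f/σ'_0) = 0.42×4/(1+1.29)×log₁₀(188.43/71.7)
    = 0.73362 × 0.41963 = 0.3078 m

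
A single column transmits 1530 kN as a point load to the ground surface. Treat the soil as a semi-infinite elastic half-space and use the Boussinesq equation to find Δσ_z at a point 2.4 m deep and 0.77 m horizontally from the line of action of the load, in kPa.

Boussinesq vertical stress below a point load on an elastic half-space:
Δσ_z = 3P/(2πz²) · [1 + (r/z)²]^(−5/2)
r/z = 0.77/2.4 = 0.32083; [1+(r/z)²]^(−5/2) = 0.78276.
Δσ_z = 3×1530/(2π×2.4²) × 0.78276 = 126.83 × 0.78276 = 99.28 kPa

Δσ_z ≈ 99.3 kPa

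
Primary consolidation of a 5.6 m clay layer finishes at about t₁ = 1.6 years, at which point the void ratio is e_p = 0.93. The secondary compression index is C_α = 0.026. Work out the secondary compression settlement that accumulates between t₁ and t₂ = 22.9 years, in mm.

Secondary compression: S_s = C_α·H/(1+e_p)·log₁₀(t₂/t₁)
S_s = 0.026×5.6/(1+0.93)×log₁₀(22.9/1.6)
    = 0.07544 × 1.156 = 0.08719 m

S_s ≈ 87.2 mm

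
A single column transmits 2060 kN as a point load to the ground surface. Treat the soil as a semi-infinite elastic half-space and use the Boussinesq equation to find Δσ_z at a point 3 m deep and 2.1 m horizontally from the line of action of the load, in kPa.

Boussinesq vertical stress below a point load on an elastic half-space:
Δσ_z = 3P/(2πz²) · [1 + (r/z)²]^(−5/2)
r/z = 2.1/3 = 0.7; [1+(r/z)²]^(−5/2) = 0.36901.
Δσ_z = 3×2060/(2π×3²) × 0.36901 = 109.29 × 0.36901 = 40.33 kPa

Δσ_z ≈ 40.3 kPa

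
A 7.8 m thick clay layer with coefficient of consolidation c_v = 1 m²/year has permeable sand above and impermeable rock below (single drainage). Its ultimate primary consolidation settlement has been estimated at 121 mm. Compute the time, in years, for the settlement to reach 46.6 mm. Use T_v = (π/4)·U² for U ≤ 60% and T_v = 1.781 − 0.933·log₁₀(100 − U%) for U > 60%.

Drainage path length: H_d = H = 7.8 m (single drainage).
U = S(t)/S_ult = 46.6/121 = 0.3851.
U ≤ 60%: T_v = (π/4)·U² = (π/4)×0.38512² = 0.11649.
t = T_v·H_d²/c_v = 0.11649×7.8²/1 = 7.087 years.

t ≈ 7.09 years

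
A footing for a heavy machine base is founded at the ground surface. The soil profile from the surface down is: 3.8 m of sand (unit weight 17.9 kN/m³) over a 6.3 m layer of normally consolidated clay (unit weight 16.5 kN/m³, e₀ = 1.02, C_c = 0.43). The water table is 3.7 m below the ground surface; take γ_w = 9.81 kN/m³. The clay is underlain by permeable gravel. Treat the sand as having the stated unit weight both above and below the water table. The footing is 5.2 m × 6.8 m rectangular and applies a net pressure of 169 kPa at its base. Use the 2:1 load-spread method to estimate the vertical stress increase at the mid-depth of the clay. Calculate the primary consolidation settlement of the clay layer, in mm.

Mid-depth of clay below the ground surface: z = 3.8 + 6.3/2 = 6.95 m.
Total vertical stress at mid-clay: σ_v = 17.9×3.8 + 16.5×3.15 = 120 kPa.
Pore pressure: u = 9.81×(6.95 − 3.7) = 31.883 kPa.
Initial effective stress: σ'_0 = σ_v − u = 120 − 31.883 = 88.117 kPa.
Stress increase at mid-clay by the 2:1 spreading method:
Δσ = qBL/((B+z)(L+z)) = 169×5.2×6.8/((5.2+6.95)(6.8+6.95)) = 35.77 kPa
Final effective stress: σ'_f = σ'_0 + Δσ = 88.117 + 35.77 = 123.89 kPa.
Normally consolidated clay, so the full stress increment lies on the virgin compression line:
S_c = C_c·H/(1+e₀)·log₁₀(σ'_f/σ'_0) = 0.43×6.3/(1+1.02)×log₁₀(123.89/88.117)
    = 1.3411 × 0.14798 = 0.1985 m

S_c ≈ 198 mm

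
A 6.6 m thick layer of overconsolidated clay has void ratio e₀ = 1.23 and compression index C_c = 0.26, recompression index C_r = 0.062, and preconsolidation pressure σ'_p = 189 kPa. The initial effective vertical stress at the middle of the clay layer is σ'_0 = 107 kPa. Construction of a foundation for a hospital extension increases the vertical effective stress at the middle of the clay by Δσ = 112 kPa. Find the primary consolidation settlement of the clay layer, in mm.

Final effective stress: σ'_f = 107 + 112 = 219 kPa.
σ'_f = 219 > σ'_p = 189 kPa, so the stress path crosses the preconsolidation pressure — recompression up to σ'_p, then virgin compression beyond:
S_c = H/(1+e₀)·[C_r·log₁₀(σ'_p/σ'_0) + C_c·log₁₀(σ'_f/σ'_p)]
    = 6.6/2.23 × [0.062×log₁₀(189/107) + 0.26×log₁₀(219/189)]
    = 2.9596 × [0.015319 + 0.016635] = 0.09457 m

S_c ≈ 94.6 mm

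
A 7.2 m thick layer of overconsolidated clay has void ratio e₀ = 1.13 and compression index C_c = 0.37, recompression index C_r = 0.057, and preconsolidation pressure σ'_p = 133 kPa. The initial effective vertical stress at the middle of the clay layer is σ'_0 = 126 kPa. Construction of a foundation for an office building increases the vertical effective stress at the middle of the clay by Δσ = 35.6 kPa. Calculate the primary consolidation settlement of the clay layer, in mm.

S_c ≈ 110 mm

Final effective stress: σ'_f = 126 + 35.6 = 161.6 kPa.
σ'_f = 161.6 > σ'_p = 133 kPa, so the stress path crosses the preconsolidation pressure — recompression up to σ'_p, then virgin compression beyond:
S_c = H/(1+e₀)·[C_r·log₁₀(σ'_p/σ'_0) + C_c·log₁₀(σ'_f/σ'_p)]
    = 7.2/2.13 × [0.057×log₁₀(133/126) + 0.37×log₁₀(161.6/133)]
    = 3.3803 × [0.0013384 + 0.031298] = 0.1103 m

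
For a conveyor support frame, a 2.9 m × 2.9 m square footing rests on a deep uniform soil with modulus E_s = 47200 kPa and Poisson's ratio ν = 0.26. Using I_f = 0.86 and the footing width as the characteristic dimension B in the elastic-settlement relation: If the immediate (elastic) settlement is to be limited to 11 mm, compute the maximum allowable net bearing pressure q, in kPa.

S_e = q·B·(1−ν²)/E_s · I_f  ⇒  q = S_e·E_s / (B·(1−ν²)·I_f).
q = 0.011 × 47200 / (2.9 × 0.9324 × 0.86) = 223.3 kPa

q ≈ 223 kPa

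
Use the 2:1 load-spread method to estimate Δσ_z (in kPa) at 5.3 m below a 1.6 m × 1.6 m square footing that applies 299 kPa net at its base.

By the 2:1 method the load spreads at 1 horizontal : 2 vertical, so at depth z the loaded area has grown by z in each plan dimension:
Δσ = qBL/((B+z)(L+z)) = 299×1.6×1.6/((1.6+5.3)(1.6+5.3)) = 16.077 kPa

Δσ_z ≈ 16.1 kPa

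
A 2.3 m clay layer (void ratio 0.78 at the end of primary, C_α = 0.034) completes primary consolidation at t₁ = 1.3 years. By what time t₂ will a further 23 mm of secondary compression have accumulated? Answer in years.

t₂ ≈ 4.34 years

S_s = C_α·H/(1+e_p)·log₁₀(t₂/t₁) ⇒ log₁₀(t₂/t₁) = S_s·(1+e_p)/(C_α·H).
log₁₀(t₂/t₁) = 0.023 × (1+0.78) / (0.034×2.3) = 0.5235
t₂ = t₁ × 10^0.5235 = 1.3 × 3.338 = 4.34 years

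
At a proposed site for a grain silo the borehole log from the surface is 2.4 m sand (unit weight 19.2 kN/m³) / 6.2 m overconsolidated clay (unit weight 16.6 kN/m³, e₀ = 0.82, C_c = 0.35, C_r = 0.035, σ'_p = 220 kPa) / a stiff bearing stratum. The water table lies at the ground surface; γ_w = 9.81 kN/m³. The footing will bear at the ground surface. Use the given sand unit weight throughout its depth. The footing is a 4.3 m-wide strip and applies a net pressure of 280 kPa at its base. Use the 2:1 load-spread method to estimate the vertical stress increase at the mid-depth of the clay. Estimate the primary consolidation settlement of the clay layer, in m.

Mid-depth of clay below the ground surface: z = 2.4 + 6.2/2 = 5.5 m.
Total vertical stress at mid-clay: σ_v = 19.2×2.4 + 16.6×3.1 = 97.54 kPa.
Pore pressure: u = 9.81×(5.5 − 0) = 53.955 kPa.
Initial effective stress: σ'_0 = σ_v − u = 97.54 − 53.955 = 43.585 kPa.
Stress increase at mid-clay by the 2:1 spreading method:
Δσ = qB/(B+z) = 280×4.3/(4.3+5.5) = 122.86 kPa
Final effective stress: σ'_f = 43.585 + 122.86 = 166.44 kPa.
σ'_f = 166.44 ≤ σ'_p = 220 kPa, so the clay remains overconsolidated and only the recompression index applies:
S_c = C_r·H/(1+e₀)·log₁₀(σ'_f/σ'_0) = 0.035×6.2/1.82×log₁₀(166.44/43.585)
    = 0.11923 × 0.58192 = 0.06938 m

S_c ≈ 0.0694 m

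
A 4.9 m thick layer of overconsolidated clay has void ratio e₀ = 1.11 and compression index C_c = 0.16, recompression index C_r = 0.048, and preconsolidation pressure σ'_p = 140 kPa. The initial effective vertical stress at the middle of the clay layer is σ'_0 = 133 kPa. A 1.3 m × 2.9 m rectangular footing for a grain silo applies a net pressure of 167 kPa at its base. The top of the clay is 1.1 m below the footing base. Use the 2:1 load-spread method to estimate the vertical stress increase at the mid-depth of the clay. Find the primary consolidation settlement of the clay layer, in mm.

S_c ≈ 16.9 mm

Mid-depth of clay below the footing base: z = 1.1 + 4.9/2 = 3.55 m.
Stress increase at mid-clay by the 2:1 spreading method:
Δσ = qBL/((B+z)(L+z)) = 167×1.3×2.9/((1.3+3.55)(2.9+3.55)) = 20.126 kPa
Final effective stress: σ'_f = 133 + 20.126 = 153.13 kPa.
σ'_f = 153.13 > σ'_p = 140 kPa, so the stress path crosses the preconsolidation pressure — recompression up to σ'_p, then virgin compression beyond:
S_c = H/(1+e₀)·[C_r·log₁₀(σ'_p/σ'_0) + C_c·log₁₀(σ'_f/σ'_p)]
    = 4.9/2.11 × [0.048×log₁₀(140/133) + 0.16×log₁₀(153.13/140)]
    = 2.3223 × [0.0010693 + 0.0062292] = 0.01695 m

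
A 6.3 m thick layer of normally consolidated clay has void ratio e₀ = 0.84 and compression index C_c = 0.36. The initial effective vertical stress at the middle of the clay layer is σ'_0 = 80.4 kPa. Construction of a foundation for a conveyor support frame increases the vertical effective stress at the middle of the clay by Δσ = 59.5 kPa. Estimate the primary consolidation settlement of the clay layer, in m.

S_c ≈ 0.297 m

Final effective stress: σ'_f = σ'_0 + Δσ = 80.4 + 59.5 = 139.9 kPa.
Normally consolidated clay, so the full stress increment lies on the virgin compression line:
S_c = C_c·H/(1+e₀)·log₁₀(σ'_f/σ'_0) = 0.36×6.3/(1+0.84)×log₁₀(139.9/80.4)
    = 1.2326 × 0.24056 = 0.2965 m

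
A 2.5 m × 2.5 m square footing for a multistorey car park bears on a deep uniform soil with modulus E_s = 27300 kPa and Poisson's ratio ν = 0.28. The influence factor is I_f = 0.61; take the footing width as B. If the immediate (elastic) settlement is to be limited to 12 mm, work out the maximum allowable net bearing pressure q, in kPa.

S_e = q·B·(1−ν²)/E_s · I_f  ⇒  q = S_e·E_s / (B·(1−ν²)·I_f).
q = 0.012 × 27300 / (2.5 × 0.9216 × 0.61) = 233.1 kPa

q ≈ 233 kPa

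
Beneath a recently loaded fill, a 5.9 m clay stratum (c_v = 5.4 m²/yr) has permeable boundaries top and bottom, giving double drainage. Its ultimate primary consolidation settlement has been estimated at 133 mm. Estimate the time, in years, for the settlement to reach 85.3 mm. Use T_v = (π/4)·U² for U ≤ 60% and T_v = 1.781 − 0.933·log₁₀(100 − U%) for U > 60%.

Drainage path length: H_d = H/2 = 2.95 m (double drainage).
U = S(t)/S_ult = 85.3/133 = 0.6414.
U > 60%: T_v = 1.781 − 0.933·log₁₀(100 − 64.135) = 0.3305.
t = T_v·H_d²/c_v = 0.3305×2.95²/5.4 = 0.5326 years.

t ≈ 0.533 years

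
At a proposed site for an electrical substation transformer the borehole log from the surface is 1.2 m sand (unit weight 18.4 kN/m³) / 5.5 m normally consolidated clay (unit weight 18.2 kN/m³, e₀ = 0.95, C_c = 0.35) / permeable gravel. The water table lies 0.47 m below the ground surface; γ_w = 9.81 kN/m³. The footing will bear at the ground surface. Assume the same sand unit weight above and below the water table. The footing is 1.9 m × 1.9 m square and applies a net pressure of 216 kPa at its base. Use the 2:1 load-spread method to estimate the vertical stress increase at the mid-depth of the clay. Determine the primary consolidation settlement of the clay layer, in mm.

Mid-depth of clay below the ground surface: z = 1.2 + 5.5/2 = 3.95 m.
Total vertical stress at mid-clay: σ_v = 18.4×1.2 + 18.2×2.75 = 72.13 kPa.
Pore pressure: u = 9.81×(3.95 − 0.47) = 34.139 kPa.
Initial effective stress: σ'_0 = σ_v − u = 72.13 − 34.139 = 37.991 kPa.
Stress increase at mid-clay by the 2:1 spreading method:
Δσ = qBL/((B+z)(L+z)) = 216×1.9×1.9/((1.9+3.95)(1.9+3.95)) = 22.785 kPa
Final effective stress: σ'_f = σ'_0 + Δσ = 37.991 + 22.785 = 60.776 kPa.
Normally consolidated clay, so the full stress increment lies on the virgin compression line:
S_c = C_c·H/(1+e₀)·log₁₀(σ'_f/σ'_0) = 0.35×5.5/(1+0.95)×log₁₀(60.776/37.991)
    = 0.98718 × 0.20405 = 0.2014 m

S_c ≈ 201 mm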